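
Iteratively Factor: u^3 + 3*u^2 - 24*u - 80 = (u + 4)*(u^2 - u - 20) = (u - 5)*(u + 4)*(u + 4)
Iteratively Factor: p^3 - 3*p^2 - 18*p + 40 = (p - 2)*(p^2 - p - 20) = (p - 5)*(p - 2)*(p + 4)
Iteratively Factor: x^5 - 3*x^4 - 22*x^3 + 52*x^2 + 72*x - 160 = (x - 5)*(x^4 + 2*x^3 - 12*x^2 - 8*x + 32) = (x - 5)*(x + 2)*(x^3 - 12*x + 16) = (x - 5)*(x - 2)*(x + 2)*(x^2 + 2*x - 8) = (x - 5)*(x - 2)^2*(x + 2)*(x + 4)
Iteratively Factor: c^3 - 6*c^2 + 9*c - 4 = (c - 1)*(c^2 - 5*c + 4) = (c - 1)^2*(c - 4)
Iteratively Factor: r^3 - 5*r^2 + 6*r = (r - 3)*(r^2 - 2*r) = (r - 3)*(r - 2)*(r)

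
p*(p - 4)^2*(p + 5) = p^4 - 3*p^3 - 24*p^2 + 80*p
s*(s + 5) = s^2 + 5*s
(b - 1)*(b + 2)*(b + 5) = b^3 + 6*b^2 + 3*b - 10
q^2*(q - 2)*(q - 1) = q^4 - 3*q^3 + 2*q^2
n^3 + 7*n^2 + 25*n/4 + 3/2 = (n + 1/2)^2*(n + 6)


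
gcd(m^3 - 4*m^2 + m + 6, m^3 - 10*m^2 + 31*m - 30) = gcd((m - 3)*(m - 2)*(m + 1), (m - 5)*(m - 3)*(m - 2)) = m^2 - 5*m + 6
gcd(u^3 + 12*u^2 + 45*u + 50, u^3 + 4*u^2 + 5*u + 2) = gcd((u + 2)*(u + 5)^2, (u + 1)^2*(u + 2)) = u + 2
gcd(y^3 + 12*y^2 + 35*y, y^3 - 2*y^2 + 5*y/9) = y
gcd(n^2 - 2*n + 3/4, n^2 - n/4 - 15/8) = n - 3/2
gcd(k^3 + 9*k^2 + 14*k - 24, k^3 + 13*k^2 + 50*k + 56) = k + 4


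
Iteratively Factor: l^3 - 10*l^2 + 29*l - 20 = (l - 4)*(l^2 - 6*l + 5) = (l - 5)*(l - 4)*(l - 1)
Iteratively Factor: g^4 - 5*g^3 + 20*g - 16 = (g - 2)*(g^3 - 3*g^2 - 6*g + 8) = (g - 2)*(g - 1)*(g^2 - 2*g - 8) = (g - 4)*(g - 2)*(g - 1)*(g + 2)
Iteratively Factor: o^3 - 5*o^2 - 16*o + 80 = (o + 4)*(o^2 - 9*o + 20) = (o - 5)*(o + 4)*(o - 4)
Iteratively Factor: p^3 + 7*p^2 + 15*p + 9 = (p + 3)*(p^2 + 4*p + 3) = (p + 3)^2*(p + 1)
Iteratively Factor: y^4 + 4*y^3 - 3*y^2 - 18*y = (y + 3)*(y^3 + y^2 - 6*y) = (y + 3)^2*(y^2 - 2*y) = y*(y + 3)^2*(y - 2)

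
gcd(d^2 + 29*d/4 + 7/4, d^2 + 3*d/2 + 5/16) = d + 1/4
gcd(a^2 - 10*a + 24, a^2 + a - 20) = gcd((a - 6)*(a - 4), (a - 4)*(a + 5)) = a - 4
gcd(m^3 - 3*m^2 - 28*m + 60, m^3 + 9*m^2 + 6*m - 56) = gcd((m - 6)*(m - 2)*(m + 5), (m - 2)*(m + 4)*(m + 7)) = m - 2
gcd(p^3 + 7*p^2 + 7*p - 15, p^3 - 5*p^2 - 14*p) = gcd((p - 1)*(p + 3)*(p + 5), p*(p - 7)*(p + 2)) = 1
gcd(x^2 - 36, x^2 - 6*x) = x - 6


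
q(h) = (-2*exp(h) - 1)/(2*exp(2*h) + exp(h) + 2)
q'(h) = (-2*exp(h) - 1)*(-4*exp(2*h) - exp(h))/(2*exp(2*h) + exp(h) + 2)^2 - 2*exp(h)/(2*exp(2*h) + exp(h) + 2) = ((2*exp(h) + 1)*(4*exp(h) + 1) - 4*exp(2*h) - 2*exp(h) - 4)*exp(h)/(2*exp(2*h) + exp(h) + 2)^2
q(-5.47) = -0.50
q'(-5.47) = -0.00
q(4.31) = -0.01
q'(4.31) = 0.01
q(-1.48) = -0.62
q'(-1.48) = -0.08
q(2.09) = -0.12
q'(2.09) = 0.12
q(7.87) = -0.00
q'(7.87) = 0.00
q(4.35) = -0.01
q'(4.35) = 0.01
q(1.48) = -0.22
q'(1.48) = 0.20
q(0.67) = -0.42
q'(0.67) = 0.29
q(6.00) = 0.00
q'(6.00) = 0.00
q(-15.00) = -0.50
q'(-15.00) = 0.00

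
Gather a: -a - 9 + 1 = -a - 8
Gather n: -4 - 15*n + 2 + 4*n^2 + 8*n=4*n^2 - 7*n - 2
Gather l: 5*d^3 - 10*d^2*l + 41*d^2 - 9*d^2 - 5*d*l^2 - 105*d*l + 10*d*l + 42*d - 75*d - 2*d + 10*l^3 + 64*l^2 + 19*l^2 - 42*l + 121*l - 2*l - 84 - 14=5*d^3 + 32*d^2 - 35*d + 10*l^3 + l^2*(83 - 5*d) + l*(-10*d^2 - 95*d + 77) - 98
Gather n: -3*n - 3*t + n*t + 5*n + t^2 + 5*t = n*(t + 2) + t^2 + 2*t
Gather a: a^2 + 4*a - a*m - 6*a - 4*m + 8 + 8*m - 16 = a^2 + a*(-m - 2) + 4*m - 8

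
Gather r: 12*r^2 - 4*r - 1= 12*r^2 - 4*r - 1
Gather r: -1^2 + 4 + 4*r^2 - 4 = 4*r^2 - 1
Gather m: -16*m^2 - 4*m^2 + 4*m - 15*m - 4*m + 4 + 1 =-20*m^2 - 15*m + 5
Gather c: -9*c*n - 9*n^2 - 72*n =-9*c*n - 9*n^2 - 72*n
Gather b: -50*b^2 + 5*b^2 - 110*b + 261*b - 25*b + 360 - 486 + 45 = -45*b^2 + 126*b - 81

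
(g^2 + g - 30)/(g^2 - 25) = (g + 6)/(g + 5)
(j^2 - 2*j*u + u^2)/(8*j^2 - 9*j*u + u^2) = (-j + u)/(-8*j + u)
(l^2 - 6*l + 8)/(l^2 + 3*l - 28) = (l - 2)/(l + 7)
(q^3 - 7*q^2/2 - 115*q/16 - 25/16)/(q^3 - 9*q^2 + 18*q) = (16*q^3 - 56*q^2 - 115*q - 25)/(16*q*(q^2 - 9*q + 18))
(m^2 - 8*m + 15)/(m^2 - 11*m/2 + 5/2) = 2*(m - 3)/(2*m - 1)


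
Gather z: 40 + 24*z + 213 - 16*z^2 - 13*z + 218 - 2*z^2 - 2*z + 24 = -18*z^2 + 9*z + 495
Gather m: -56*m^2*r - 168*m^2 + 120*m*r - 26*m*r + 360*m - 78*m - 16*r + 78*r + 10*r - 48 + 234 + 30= m^2*(-56*r - 168) + m*(94*r + 282) + 72*r + 216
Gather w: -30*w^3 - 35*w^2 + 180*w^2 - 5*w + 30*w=-30*w^3 + 145*w^2 + 25*w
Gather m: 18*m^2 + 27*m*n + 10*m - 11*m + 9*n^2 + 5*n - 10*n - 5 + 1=18*m^2 + m*(27*n - 1) + 9*n^2 - 5*n - 4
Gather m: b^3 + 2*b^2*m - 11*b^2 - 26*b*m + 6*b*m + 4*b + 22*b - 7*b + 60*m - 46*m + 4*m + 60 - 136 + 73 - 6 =b^3 - 11*b^2 + 19*b + m*(2*b^2 - 20*b + 18) - 9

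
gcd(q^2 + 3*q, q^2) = q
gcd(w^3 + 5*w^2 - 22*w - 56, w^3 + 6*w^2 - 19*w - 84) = w^2 + 3*w - 28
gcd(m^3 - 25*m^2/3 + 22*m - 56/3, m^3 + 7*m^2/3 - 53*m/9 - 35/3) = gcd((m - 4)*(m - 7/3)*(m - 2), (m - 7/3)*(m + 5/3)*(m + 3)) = m - 7/3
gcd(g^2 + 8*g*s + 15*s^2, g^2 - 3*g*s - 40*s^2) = g + 5*s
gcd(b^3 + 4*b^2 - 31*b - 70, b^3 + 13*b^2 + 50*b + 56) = b^2 + 9*b + 14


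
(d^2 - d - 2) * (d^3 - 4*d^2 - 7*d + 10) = d^5 - 5*d^4 - 5*d^3 + 25*d^2 + 4*d - 20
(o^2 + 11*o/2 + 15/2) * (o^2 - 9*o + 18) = o^4 - 7*o^3/2 - 24*o^2 + 63*o/2 + 135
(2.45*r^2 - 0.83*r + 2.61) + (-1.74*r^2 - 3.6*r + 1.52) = 0.71*r^2 - 4.43*r + 4.13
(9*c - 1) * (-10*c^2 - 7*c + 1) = -90*c^3 - 53*c^2 + 16*c - 1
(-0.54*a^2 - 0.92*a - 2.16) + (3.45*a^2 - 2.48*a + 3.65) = 2.91*a^2 - 3.4*a + 1.49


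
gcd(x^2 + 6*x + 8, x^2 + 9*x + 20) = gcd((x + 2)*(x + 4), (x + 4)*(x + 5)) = x + 4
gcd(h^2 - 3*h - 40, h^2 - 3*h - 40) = h^2 - 3*h - 40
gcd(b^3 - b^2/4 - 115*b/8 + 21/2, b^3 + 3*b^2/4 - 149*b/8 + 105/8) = b^2 - 17*b/4 + 21/8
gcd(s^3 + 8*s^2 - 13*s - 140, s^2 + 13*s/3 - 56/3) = s + 7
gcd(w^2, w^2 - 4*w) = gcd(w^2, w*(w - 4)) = w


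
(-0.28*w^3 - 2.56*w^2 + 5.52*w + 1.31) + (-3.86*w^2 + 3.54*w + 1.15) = -0.28*w^3 - 6.42*w^2 + 9.06*w + 2.46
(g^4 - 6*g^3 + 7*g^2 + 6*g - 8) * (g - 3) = g^5 - 9*g^4 + 25*g^3 - 15*g^2 - 26*g + 24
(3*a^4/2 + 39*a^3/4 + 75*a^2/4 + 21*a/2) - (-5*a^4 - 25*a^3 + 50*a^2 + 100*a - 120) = 13*a^4/2 + 139*a^3/4 - 125*a^2/4 - 179*a/2 + 120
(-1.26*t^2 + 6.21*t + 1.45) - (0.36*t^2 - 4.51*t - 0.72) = -1.62*t^2 + 10.72*t + 2.17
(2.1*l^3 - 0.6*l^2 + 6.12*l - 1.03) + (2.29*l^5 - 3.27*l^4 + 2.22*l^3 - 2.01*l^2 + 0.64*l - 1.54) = 2.29*l^5 - 3.27*l^4 + 4.32*l^3 - 2.61*l^2 + 6.76*l - 2.57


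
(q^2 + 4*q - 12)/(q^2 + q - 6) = (q + 6)/(q + 3)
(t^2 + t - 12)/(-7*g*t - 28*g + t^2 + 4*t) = (t - 3)/(-7*g + t)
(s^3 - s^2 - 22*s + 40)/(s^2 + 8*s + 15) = (s^2 - 6*s + 8)/(s + 3)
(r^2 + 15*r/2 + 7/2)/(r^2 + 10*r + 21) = (r + 1/2)/(r + 3)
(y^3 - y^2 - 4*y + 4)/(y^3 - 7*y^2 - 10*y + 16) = (y - 2)/(y - 8)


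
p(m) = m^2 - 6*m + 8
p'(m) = 2*m - 6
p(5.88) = 7.29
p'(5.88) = 5.76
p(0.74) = 4.11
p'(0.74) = -4.52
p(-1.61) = 20.25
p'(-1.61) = -9.22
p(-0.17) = 9.05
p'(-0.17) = -6.34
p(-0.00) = 8.00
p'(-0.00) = -6.00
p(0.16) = 7.07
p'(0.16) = -5.68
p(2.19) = -0.34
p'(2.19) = -1.62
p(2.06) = -0.12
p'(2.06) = -1.88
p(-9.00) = 143.00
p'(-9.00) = -24.00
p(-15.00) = 323.00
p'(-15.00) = -36.00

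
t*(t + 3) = t^2 + 3*t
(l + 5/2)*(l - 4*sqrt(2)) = l^2 - 4*sqrt(2)*l + 5*l/2 - 10*sqrt(2)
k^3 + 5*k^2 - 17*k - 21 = (k - 3)*(k + 1)*(k + 7)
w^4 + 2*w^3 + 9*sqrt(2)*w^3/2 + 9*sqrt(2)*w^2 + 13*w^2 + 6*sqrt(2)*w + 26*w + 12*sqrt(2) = (w + 2)*(w + sqrt(2))*(w + 3*sqrt(2)/2)*(w + 2*sqrt(2))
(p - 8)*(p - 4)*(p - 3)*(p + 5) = p^4 - 10*p^3 - 7*p^2 + 244*p - 480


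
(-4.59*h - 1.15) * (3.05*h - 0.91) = -13.9995*h^2 + 0.6694*h + 1.0465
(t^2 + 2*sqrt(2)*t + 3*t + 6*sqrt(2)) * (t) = t^3 + 2*sqrt(2)*t^2 + 3*t^2 + 6*sqrt(2)*t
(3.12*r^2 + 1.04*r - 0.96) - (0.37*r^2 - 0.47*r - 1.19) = 2.75*r^2 + 1.51*r + 0.23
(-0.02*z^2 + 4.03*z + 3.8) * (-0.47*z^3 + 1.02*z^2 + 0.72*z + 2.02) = 0.0094*z^5 - 1.9145*z^4 + 2.3102*z^3 + 6.7372*z^2 + 10.8766*z + 7.676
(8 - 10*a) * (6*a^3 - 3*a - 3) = -60*a^4 + 48*a^3 + 30*a^2 + 6*a - 24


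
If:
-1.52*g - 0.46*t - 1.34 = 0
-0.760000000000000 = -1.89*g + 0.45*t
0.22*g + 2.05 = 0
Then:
No Solution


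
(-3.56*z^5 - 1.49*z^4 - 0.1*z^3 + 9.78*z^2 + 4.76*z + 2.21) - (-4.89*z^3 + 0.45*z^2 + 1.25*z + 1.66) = -3.56*z^5 - 1.49*z^4 + 4.79*z^3 + 9.33*z^2 + 3.51*z + 0.55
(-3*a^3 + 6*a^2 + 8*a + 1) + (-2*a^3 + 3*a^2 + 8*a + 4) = -5*a^3 + 9*a^2 + 16*a + 5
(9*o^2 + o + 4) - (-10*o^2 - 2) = 19*o^2 + o + 6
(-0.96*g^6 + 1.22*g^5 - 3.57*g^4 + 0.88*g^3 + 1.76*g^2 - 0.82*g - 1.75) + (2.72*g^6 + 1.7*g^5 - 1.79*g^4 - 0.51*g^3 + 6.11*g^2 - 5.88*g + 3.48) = 1.76*g^6 + 2.92*g^5 - 5.36*g^4 + 0.37*g^3 + 7.87*g^2 - 6.7*g + 1.73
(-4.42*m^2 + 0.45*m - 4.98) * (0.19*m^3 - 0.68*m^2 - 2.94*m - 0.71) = -0.8398*m^5 + 3.0911*m^4 + 11.7426*m^3 + 5.2016*m^2 + 14.3217*m + 3.5358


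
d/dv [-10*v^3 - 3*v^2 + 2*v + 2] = -30*v^2 - 6*v + 2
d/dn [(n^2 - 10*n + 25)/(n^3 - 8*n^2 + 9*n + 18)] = (-n^4 + 20*n^3 - 146*n^2 + 436*n - 405)/(n^6 - 16*n^5 + 82*n^4 - 108*n^3 - 207*n^2 + 324*n + 324)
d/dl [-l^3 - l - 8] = -3*l^2 - 1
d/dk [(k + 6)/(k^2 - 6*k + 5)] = (k^2 - 6*k - 2*(k - 3)*(k + 6) + 5)/(k^2 - 6*k + 5)^2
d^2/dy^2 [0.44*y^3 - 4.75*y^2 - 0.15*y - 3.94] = 2.64*y - 9.5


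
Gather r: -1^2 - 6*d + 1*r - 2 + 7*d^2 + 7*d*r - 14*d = 7*d^2 - 20*d + r*(7*d + 1) - 3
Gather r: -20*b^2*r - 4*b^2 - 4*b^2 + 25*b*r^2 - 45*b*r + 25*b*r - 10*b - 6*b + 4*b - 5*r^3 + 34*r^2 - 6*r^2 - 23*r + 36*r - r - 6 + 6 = -8*b^2 - 12*b - 5*r^3 + r^2*(25*b + 28) + r*(-20*b^2 - 20*b + 12)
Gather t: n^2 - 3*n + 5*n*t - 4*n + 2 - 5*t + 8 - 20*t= n^2 - 7*n + t*(5*n - 25) + 10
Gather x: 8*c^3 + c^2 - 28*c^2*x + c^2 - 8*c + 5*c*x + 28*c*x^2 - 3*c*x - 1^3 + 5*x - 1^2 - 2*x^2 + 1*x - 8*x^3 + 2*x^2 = 8*c^3 + 2*c^2 + 28*c*x^2 - 8*c - 8*x^3 + x*(-28*c^2 + 2*c + 6) - 2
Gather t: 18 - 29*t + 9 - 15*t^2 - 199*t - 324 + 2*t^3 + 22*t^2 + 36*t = 2*t^3 + 7*t^2 - 192*t - 297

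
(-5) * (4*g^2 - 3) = 15 - 20*g^2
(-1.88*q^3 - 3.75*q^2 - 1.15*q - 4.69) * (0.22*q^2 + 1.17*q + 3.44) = -0.4136*q^5 - 3.0246*q^4 - 11.1077*q^3 - 15.2773*q^2 - 9.4433*q - 16.1336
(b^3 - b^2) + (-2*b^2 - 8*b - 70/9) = b^3 - 3*b^2 - 8*b - 70/9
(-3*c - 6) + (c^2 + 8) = c^2 - 3*c + 2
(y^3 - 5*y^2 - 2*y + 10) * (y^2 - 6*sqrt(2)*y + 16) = y^5 - 6*sqrt(2)*y^4 - 5*y^4 + 14*y^3 + 30*sqrt(2)*y^3 - 70*y^2 + 12*sqrt(2)*y^2 - 60*sqrt(2)*y - 32*y + 160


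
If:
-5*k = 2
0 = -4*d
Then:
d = 0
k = -2/5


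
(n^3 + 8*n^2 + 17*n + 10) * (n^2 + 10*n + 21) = n^5 + 18*n^4 + 118*n^3 + 348*n^2 + 457*n + 210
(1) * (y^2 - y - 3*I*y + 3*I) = y^2 - y - 3*I*y + 3*I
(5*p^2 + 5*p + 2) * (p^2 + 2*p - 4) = 5*p^4 + 15*p^3 - 8*p^2 - 16*p - 8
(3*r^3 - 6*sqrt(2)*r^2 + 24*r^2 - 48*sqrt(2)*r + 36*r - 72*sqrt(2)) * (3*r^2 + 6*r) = 9*r^5 - 18*sqrt(2)*r^4 + 90*r^4 - 180*sqrt(2)*r^3 + 252*r^3 - 504*sqrt(2)*r^2 + 216*r^2 - 432*sqrt(2)*r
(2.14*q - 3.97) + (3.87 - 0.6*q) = 1.54*q - 0.1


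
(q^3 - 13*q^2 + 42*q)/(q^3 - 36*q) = (q - 7)/(q + 6)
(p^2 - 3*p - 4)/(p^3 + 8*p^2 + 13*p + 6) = (p - 4)/(p^2 + 7*p + 6)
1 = 1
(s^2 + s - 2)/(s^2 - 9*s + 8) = (s + 2)/(s - 8)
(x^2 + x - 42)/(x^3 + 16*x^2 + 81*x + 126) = (x - 6)/(x^2 + 9*x + 18)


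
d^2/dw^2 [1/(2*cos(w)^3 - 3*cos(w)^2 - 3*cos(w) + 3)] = 24*(6*(2*cos(w) - cos(2*w))^2*sin(w)^2 + (-cos(w) - 4*cos(2*w) + 3*cos(3*w))*(-3*cos(w) - 3*cos(2*w) + cos(3*w) + 3)/4)/(6*sin(w)^2 - 3*cos(w) + cos(3*w))^3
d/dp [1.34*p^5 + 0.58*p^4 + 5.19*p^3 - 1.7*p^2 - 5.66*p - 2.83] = 6.7*p^4 + 2.32*p^3 + 15.57*p^2 - 3.4*p - 5.66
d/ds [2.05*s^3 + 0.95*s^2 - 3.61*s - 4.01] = 6.15*s^2 + 1.9*s - 3.61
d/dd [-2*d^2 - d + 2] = -4*d - 1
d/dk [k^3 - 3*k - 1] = 3*k^2 - 3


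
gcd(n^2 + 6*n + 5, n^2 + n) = n + 1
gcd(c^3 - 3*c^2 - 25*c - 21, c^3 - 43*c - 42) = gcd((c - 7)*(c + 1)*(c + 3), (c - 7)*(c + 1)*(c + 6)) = c^2 - 6*c - 7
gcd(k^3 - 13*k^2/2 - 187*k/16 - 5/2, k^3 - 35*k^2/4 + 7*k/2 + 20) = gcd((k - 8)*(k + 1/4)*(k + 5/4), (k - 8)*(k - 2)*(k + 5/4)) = k^2 - 27*k/4 - 10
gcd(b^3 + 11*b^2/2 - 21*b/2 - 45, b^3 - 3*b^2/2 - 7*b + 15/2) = b^2 - b/2 - 15/2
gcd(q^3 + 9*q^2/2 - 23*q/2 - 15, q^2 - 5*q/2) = q - 5/2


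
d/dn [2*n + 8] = 2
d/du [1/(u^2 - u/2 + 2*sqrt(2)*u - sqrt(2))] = 2*(-4*u - 4*sqrt(2) + 1)/(2*u^2 - u + 4*sqrt(2)*u - 2*sqrt(2))^2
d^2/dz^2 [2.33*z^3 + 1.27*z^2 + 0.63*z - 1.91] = 13.98*z + 2.54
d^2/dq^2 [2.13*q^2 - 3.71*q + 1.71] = 4.26000000000000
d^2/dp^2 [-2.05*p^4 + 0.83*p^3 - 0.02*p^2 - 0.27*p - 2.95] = -24.6*p^2 + 4.98*p - 0.04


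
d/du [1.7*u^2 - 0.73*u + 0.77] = 3.4*u - 0.73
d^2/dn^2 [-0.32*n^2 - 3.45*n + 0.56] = -0.640000000000000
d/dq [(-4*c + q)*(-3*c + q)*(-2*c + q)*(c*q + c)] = c*(-24*c^3 + 52*c^2*q + 26*c^2 - 27*c*q^2 - 18*c*q + 4*q^3 + 3*q^2)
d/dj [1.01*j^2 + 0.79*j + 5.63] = 2.02*j + 0.79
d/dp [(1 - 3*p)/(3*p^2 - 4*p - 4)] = (9*p^2 - 6*p + 16)/(9*p^4 - 24*p^3 - 8*p^2 + 32*p + 16)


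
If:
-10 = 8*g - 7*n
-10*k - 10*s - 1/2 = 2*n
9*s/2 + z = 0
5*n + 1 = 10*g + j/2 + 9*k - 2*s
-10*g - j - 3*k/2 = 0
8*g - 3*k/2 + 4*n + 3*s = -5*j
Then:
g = -23189/220504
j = -2083/55126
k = 40037/55126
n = 36063/27563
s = -114437/110252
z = 1029933/220504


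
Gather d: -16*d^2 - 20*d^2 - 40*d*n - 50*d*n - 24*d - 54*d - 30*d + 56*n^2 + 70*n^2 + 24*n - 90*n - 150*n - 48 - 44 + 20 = -36*d^2 + d*(-90*n - 108) + 126*n^2 - 216*n - 72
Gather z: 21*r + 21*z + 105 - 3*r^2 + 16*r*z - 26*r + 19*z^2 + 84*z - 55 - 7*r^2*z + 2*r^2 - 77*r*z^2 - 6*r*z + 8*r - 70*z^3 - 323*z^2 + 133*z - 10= -r^2 + 3*r - 70*z^3 + z^2*(-77*r - 304) + z*(-7*r^2 + 10*r + 238) + 40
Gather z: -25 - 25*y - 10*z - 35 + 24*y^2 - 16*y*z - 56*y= 24*y^2 - 81*y + z*(-16*y - 10) - 60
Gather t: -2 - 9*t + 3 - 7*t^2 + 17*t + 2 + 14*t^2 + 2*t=7*t^2 + 10*t + 3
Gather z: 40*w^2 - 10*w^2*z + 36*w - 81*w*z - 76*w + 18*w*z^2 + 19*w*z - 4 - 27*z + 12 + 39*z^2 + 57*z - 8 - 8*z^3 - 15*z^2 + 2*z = 40*w^2 - 40*w - 8*z^3 + z^2*(18*w + 24) + z*(-10*w^2 - 62*w + 32)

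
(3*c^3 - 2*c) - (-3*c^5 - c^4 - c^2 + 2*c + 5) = 3*c^5 + c^4 + 3*c^3 + c^2 - 4*c - 5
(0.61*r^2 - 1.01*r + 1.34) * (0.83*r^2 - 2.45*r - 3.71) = 0.5063*r^4 - 2.3328*r^3 + 1.3236*r^2 + 0.4641*r - 4.9714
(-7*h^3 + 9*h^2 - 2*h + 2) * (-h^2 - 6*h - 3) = 7*h^5 + 33*h^4 - 31*h^3 - 17*h^2 - 6*h - 6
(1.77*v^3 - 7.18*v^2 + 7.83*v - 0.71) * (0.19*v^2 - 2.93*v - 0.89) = 0.3363*v^5 - 6.5503*v^4 + 20.9498*v^3 - 16.6866*v^2 - 4.8884*v + 0.6319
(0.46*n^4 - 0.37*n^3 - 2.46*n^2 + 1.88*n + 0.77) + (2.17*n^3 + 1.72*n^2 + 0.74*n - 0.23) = 0.46*n^4 + 1.8*n^3 - 0.74*n^2 + 2.62*n + 0.54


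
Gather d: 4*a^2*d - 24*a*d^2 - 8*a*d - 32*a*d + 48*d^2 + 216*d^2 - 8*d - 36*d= d^2*(264 - 24*a) + d*(4*a^2 - 40*a - 44)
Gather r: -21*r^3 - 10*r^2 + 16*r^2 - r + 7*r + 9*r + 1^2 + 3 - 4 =-21*r^3 + 6*r^2 + 15*r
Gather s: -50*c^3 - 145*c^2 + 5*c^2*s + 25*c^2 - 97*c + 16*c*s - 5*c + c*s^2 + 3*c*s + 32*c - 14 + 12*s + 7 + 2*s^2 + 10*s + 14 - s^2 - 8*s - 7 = -50*c^3 - 120*c^2 - 70*c + s^2*(c + 1) + s*(5*c^2 + 19*c + 14)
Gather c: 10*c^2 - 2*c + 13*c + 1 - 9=10*c^2 + 11*c - 8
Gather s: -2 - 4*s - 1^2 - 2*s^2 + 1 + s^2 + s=-s^2 - 3*s - 2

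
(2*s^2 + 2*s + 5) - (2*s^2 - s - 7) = 3*s + 12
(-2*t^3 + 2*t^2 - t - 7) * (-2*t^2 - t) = 4*t^5 - 2*t^4 + 15*t^2 + 7*t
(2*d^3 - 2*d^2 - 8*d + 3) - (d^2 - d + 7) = 2*d^3 - 3*d^2 - 7*d - 4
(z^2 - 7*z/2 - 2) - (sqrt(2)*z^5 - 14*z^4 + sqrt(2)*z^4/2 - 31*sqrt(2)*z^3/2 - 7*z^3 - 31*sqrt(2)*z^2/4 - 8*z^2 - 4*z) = -sqrt(2)*z^5 - sqrt(2)*z^4/2 + 14*z^4 + 7*z^3 + 31*sqrt(2)*z^3/2 + 9*z^2 + 31*sqrt(2)*z^2/4 + z/2 - 2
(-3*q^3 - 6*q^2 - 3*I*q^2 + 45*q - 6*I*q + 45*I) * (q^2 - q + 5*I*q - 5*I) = -3*q^5 - 3*q^4 - 18*I*q^4 + 66*q^3 - 18*I*q^3 - 30*q^2 + 306*I*q^2 - 255*q - 270*I*q + 225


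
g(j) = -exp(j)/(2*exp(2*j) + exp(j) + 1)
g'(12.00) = 0.00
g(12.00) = 0.00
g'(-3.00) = -0.04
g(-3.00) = -0.05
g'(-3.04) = -0.04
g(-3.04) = -0.05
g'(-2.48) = -0.07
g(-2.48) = -0.08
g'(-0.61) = -0.05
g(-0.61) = -0.25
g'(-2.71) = -0.06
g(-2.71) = -0.06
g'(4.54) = 0.01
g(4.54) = -0.01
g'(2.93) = 0.03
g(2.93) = -0.03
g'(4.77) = 0.00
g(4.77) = -0.00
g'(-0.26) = 0.02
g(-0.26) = -0.26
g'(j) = -(-4*exp(2*j) - exp(j))*exp(j)/(2*exp(2*j) + exp(j) + 1)^2 - exp(j)/(2*exp(2*j) + exp(j) + 1)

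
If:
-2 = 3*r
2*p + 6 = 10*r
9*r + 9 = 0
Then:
No Solution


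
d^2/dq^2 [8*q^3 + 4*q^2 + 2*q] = 48*q + 8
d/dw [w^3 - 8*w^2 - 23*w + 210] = 3*w^2 - 16*w - 23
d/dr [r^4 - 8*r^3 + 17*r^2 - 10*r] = 4*r^3 - 24*r^2 + 34*r - 10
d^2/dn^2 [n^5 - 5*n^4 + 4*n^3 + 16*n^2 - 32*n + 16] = 20*n^3 - 60*n^2 + 24*n + 32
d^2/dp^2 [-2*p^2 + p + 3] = -4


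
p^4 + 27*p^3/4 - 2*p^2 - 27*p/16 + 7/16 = (p - 1/2)*(p - 1/4)*(p + 1/2)*(p + 7)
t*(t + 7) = t^2 + 7*t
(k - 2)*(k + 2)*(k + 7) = k^3 + 7*k^2 - 4*k - 28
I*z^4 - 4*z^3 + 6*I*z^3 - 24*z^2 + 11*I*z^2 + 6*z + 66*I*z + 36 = (z + 6)*(z - I)*(z + 6*I)*(I*z + 1)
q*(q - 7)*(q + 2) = q^3 - 5*q^2 - 14*q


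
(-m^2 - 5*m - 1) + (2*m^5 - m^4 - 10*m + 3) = 2*m^5 - m^4 - m^2 - 15*m + 2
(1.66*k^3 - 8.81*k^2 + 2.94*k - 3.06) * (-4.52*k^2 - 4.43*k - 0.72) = -7.5032*k^5 + 32.4674*k^4 + 24.5443*k^3 + 7.1502*k^2 + 11.439*k + 2.2032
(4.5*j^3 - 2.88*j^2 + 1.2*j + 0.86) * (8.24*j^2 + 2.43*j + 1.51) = 37.08*j^5 - 12.7962*j^4 + 9.6846*j^3 + 5.6536*j^2 + 3.9018*j + 1.2986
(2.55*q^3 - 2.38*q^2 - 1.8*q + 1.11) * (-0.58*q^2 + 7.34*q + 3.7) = -1.479*q^5 + 20.0974*q^4 - 6.9902*q^3 - 22.6618*q^2 + 1.4874*q + 4.107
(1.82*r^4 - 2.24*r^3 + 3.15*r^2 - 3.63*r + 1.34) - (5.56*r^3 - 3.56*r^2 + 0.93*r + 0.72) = 1.82*r^4 - 7.8*r^3 + 6.71*r^2 - 4.56*r + 0.62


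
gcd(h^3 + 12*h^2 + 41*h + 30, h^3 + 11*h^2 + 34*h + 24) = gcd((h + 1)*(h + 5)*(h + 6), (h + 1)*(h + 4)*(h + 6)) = h^2 + 7*h + 6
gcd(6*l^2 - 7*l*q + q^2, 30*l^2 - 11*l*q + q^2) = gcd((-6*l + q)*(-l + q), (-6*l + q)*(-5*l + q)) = -6*l + q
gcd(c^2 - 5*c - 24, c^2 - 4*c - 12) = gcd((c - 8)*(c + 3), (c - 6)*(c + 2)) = 1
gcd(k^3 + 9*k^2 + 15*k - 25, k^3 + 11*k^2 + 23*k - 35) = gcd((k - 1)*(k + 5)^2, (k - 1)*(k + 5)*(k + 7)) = k^2 + 4*k - 5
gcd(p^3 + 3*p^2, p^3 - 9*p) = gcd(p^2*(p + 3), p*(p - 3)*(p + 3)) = p^2 + 3*p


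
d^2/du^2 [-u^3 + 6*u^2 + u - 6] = 12 - 6*u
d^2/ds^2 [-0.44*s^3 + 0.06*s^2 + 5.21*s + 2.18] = 0.12 - 2.64*s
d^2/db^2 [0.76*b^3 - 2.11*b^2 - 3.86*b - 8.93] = 4.56*b - 4.22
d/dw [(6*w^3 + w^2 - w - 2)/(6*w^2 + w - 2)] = (36*w^4 + 12*w^3 - 29*w^2 + 20*w + 4)/(36*w^4 + 12*w^3 - 23*w^2 - 4*w + 4)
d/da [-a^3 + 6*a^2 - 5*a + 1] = -3*a^2 + 12*a - 5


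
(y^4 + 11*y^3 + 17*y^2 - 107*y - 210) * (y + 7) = y^5 + 18*y^4 + 94*y^3 + 12*y^2 - 959*y - 1470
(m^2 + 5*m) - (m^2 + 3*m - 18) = 2*m + 18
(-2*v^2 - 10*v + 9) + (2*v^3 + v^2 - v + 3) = 2*v^3 - v^2 - 11*v + 12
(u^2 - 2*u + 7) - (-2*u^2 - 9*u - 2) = 3*u^2 + 7*u + 9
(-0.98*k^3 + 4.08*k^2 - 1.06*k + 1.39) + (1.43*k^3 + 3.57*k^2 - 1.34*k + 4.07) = 0.45*k^3 + 7.65*k^2 - 2.4*k + 5.46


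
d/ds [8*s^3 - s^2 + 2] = 2*s*(12*s - 1)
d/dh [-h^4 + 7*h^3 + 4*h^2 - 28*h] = -4*h^3 + 21*h^2 + 8*h - 28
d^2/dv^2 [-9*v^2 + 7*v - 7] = -18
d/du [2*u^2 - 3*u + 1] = 4*u - 3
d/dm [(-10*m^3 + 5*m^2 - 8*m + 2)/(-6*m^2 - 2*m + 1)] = 2*(30*m^4 + 20*m^3 - 44*m^2 + 17*m - 2)/(36*m^4 + 24*m^3 - 8*m^2 - 4*m + 1)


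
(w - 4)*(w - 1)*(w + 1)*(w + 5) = w^4 + w^3 - 21*w^2 - w + 20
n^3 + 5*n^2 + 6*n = n*(n + 2)*(n + 3)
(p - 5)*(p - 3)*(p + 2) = p^3 - 6*p^2 - p + 30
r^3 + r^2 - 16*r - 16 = (r - 4)*(r + 1)*(r + 4)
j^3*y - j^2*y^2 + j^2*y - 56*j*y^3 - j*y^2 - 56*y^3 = (j - 8*y)*(j + 7*y)*(j*y + y)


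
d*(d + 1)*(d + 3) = d^3 + 4*d^2 + 3*d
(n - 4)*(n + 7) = n^2 + 3*n - 28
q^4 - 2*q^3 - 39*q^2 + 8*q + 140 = (q - 7)*(q - 2)*(q + 2)*(q + 5)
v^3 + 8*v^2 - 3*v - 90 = (v - 3)*(v + 5)*(v + 6)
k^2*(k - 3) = k^3 - 3*k^2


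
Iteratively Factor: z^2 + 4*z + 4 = (z + 2)*(z + 2)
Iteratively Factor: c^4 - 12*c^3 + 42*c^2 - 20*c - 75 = (c - 5)*(c^3 - 7*c^2 + 7*c + 15) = (c - 5)^2*(c^2 - 2*c - 3) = (c - 5)^2*(c - 3)*(c + 1)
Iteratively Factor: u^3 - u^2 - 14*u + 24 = (u - 2)*(u^2 + u - 12) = (u - 2)*(u + 4)*(u - 3)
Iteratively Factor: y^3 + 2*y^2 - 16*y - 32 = (y + 4)*(y^2 - 2*y - 8) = (y + 2)*(y + 4)*(y - 4)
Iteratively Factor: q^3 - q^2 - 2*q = (q + 1)*(q^2 - 2*q) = q*(q + 1)*(q - 2)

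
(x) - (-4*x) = 5*x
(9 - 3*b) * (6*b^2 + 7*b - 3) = -18*b^3 + 33*b^2 + 72*b - 27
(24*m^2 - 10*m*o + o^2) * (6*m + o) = 144*m^3 - 36*m^2*o - 4*m*o^2 + o^3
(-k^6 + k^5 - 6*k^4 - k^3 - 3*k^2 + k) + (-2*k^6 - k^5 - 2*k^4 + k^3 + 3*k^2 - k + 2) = -3*k^6 - 8*k^4 + 2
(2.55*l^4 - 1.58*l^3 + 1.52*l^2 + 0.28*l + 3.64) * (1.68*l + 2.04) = 4.284*l^5 + 2.5476*l^4 - 0.6696*l^3 + 3.5712*l^2 + 6.6864*l + 7.4256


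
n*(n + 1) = n^2 + n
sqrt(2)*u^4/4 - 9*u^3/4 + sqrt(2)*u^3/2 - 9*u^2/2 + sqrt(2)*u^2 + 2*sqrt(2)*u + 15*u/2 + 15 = (u/2 + 1)*(u - 3*sqrt(2))*(u - 5*sqrt(2)/2)*(sqrt(2)*u/2 + 1)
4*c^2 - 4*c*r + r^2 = (-2*c + r)^2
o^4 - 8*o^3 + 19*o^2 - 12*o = o*(o - 4)*(o - 3)*(o - 1)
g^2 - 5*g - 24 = (g - 8)*(g + 3)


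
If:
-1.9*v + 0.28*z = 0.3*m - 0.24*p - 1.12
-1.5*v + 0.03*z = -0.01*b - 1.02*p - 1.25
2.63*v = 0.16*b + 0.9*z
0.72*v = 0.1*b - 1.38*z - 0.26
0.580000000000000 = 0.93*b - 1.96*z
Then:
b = 0.31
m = 2.78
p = -1.27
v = -0.03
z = -0.15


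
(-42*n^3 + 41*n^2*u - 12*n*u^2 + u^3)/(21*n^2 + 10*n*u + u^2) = (-42*n^3 + 41*n^2*u - 12*n*u^2 + u^3)/(21*n^2 + 10*n*u + u^2)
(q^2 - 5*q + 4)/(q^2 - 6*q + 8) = (q - 1)/(q - 2)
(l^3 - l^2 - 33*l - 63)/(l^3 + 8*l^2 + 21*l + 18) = (l - 7)/(l + 2)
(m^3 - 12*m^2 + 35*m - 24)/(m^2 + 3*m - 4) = (m^2 - 11*m + 24)/(m + 4)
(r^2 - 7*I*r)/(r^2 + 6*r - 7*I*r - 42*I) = r/(r + 6)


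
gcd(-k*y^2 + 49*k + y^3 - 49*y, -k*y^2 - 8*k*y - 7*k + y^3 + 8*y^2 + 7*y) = -k*y - 7*k + y^2 + 7*y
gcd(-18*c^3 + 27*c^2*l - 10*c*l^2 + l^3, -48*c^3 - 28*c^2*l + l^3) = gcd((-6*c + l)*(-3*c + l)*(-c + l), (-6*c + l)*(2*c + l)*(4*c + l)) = 6*c - l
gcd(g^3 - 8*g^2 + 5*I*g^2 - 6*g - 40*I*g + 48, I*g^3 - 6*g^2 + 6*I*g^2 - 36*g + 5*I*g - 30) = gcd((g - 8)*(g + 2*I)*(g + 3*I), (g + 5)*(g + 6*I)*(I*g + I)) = 1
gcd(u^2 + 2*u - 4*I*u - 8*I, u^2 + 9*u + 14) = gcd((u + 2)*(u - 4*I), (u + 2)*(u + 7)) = u + 2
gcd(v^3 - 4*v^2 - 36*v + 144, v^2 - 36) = v^2 - 36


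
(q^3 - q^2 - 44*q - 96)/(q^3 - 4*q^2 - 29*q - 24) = (q + 4)/(q + 1)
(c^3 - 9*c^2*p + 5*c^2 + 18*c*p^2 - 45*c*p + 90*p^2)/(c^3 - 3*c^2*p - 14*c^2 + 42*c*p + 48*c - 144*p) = (c^2 - 6*c*p + 5*c - 30*p)/(c^2 - 14*c + 48)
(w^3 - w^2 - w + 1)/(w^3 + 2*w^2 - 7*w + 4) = (w + 1)/(w + 4)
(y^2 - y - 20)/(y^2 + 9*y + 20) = (y - 5)/(y + 5)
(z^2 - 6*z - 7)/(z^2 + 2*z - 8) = (z^2 - 6*z - 7)/(z^2 + 2*z - 8)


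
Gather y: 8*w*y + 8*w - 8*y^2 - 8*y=8*w - 8*y^2 + y*(8*w - 8)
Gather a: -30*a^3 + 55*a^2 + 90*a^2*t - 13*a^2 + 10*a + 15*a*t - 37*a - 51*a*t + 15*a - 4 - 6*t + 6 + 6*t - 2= -30*a^3 + a^2*(90*t + 42) + a*(-36*t - 12)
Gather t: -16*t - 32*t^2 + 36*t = -32*t^2 + 20*t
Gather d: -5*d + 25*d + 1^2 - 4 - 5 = 20*d - 8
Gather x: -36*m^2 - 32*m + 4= -36*m^2 - 32*m + 4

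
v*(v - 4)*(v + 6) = v^3 + 2*v^2 - 24*v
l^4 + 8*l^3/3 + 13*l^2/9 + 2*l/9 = l*(l + 1/3)^2*(l + 2)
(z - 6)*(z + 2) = z^2 - 4*z - 12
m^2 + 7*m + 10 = (m + 2)*(m + 5)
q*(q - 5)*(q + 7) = q^3 + 2*q^2 - 35*q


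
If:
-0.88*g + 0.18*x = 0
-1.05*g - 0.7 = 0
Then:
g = -0.67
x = -3.26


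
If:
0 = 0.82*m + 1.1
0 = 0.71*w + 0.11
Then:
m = -1.34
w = -0.15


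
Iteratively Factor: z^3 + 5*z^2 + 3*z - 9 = (z + 3)*(z^2 + 2*z - 3) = (z - 1)*(z + 3)*(z + 3)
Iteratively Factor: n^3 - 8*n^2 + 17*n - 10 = (n - 1)*(n^2 - 7*n + 10) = (n - 5)*(n - 1)*(n - 2)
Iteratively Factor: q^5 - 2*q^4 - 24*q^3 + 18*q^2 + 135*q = (q - 5)*(q^4 + 3*q^3 - 9*q^2 - 27*q) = (q - 5)*(q - 3)*(q^3 + 6*q^2 + 9*q) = q*(q - 5)*(q - 3)*(q^2 + 6*q + 9) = q*(q - 5)*(q - 3)*(q + 3)*(q + 3)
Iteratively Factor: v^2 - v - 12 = (v - 4)*(v + 3)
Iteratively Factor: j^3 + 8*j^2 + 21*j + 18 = (j + 3)*(j^2 + 5*j + 6) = (j + 2)*(j + 3)*(j + 3)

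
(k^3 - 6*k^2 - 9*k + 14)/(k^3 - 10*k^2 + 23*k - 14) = (k + 2)/(k - 2)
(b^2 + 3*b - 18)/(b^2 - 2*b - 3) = (b + 6)/(b + 1)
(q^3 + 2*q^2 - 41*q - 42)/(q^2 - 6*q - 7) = (q^2 + q - 42)/(q - 7)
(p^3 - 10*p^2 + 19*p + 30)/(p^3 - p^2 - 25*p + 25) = (p^2 - 5*p - 6)/(p^2 + 4*p - 5)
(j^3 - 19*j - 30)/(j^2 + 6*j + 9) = (j^2 - 3*j - 10)/(j + 3)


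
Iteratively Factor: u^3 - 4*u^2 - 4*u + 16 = (u - 2)*(u^2 - 2*u - 8) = (u - 2)*(u + 2)*(u - 4)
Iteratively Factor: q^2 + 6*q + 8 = (q + 4)*(q + 2)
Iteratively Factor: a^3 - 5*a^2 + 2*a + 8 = (a - 2)*(a^2 - 3*a - 4) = (a - 2)*(a + 1)*(a - 4)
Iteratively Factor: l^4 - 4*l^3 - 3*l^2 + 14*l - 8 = (l - 1)*(l^3 - 3*l^2 - 6*l + 8) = (l - 4)*(l - 1)*(l^2 + l - 2) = (l - 4)*(l - 1)^2*(l + 2)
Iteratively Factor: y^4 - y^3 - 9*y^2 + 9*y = (y - 1)*(y^3 - 9*y) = y*(y - 1)*(y^2 - 9) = y*(y - 3)*(y - 1)*(y + 3)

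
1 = 1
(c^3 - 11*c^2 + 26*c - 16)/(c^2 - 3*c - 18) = (-c^3 + 11*c^2 - 26*c + 16)/(-c^2 + 3*c + 18)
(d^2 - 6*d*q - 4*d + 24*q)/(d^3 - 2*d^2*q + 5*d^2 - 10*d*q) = (d^2 - 6*d*q - 4*d + 24*q)/(d*(d^2 - 2*d*q + 5*d - 10*q))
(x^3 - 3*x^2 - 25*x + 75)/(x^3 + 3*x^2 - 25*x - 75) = (x - 3)/(x + 3)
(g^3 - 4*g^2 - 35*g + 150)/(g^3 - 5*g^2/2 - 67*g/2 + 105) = 2*(g - 5)/(2*g - 7)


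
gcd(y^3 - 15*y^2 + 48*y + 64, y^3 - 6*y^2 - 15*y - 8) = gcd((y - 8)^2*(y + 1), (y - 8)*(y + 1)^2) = y^2 - 7*y - 8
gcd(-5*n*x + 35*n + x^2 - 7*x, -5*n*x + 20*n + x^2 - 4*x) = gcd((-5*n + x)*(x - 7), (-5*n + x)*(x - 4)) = -5*n + x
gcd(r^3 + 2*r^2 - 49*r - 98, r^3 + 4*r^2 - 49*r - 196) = r^2 - 49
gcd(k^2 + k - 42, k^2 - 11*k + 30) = k - 6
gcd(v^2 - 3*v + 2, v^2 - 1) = v - 1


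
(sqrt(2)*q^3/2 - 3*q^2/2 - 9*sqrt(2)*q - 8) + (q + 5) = sqrt(2)*q^3/2 - 3*q^2/2 - 9*sqrt(2)*q + q - 3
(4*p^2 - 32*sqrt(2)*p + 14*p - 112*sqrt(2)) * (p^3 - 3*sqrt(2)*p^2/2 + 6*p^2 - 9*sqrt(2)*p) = 4*p^5 - 38*sqrt(2)*p^4 + 38*p^4 - 361*sqrt(2)*p^3 + 180*p^3 - 798*sqrt(2)*p^2 + 912*p^2 + 2016*p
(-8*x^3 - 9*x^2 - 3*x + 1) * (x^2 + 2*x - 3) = -8*x^5 - 25*x^4 + 3*x^3 + 22*x^2 + 11*x - 3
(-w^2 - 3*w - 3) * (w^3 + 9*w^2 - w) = -w^5 - 12*w^4 - 29*w^3 - 24*w^2 + 3*w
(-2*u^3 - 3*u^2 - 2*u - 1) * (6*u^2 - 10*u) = -12*u^5 + 2*u^4 + 18*u^3 + 14*u^2 + 10*u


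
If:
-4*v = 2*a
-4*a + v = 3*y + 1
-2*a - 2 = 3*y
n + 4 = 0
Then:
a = 2/5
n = -4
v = -1/5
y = -14/15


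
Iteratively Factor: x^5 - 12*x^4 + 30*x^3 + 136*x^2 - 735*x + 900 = (x - 5)*(x^4 - 7*x^3 - 5*x^2 + 111*x - 180) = (x - 5)*(x - 3)*(x^3 - 4*x^2 - 17*x + 60) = (x - 5)^2*(x - 3)*(x^2 + x - 12) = (x - 5)^2*(x - 3)*(x + 4)*(x - 3)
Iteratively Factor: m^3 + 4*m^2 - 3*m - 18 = (m + 3)*(m^2 + m - 6) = (m + 3)^2*(m - 2)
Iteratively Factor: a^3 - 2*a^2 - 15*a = (a + 3)*(a^2 - 5*a) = a*(a + 3)*(a - 5)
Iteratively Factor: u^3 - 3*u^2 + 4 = (u - 2)*(u^2 - u - 2) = (u - 2)*(u + 1)*(u - 2)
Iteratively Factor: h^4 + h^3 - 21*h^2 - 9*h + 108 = (h + 3)*(h^3 - 2*h^2 - 15*h + 36) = (h - 3)*(h + 3)*(h^2 + h - 12) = (h - 3)*(h + 3)*(h + 4)*(h - 3)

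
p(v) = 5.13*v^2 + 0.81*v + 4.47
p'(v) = 10.26*v + 0.81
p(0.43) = 5.77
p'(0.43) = 5.22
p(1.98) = 26.19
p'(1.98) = 21.12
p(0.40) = 5.61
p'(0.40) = 4.91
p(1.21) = 12.96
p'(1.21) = 13.22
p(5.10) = 142.03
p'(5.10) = 53.14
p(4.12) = 94.89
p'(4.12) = 43.08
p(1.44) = 16.27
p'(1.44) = 15.58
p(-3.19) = 54.09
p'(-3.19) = -31.92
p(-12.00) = 733.47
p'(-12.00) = -122.31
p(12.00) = 752.91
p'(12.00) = 123.93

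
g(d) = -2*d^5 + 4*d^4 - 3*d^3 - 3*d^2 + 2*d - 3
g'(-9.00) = -77947.00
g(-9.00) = 146265.00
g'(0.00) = 2.00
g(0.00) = -3.00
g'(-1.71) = -179.56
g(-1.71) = 63.25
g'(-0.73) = -7.48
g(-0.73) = -3.34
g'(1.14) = -9.72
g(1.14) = -6.16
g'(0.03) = 1.81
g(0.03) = -2.94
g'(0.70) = -3.52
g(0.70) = -3.47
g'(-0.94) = -21.41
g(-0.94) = -0.45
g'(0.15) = 0.95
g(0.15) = -2.78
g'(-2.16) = -405.95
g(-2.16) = 190.02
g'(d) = -10*d^4 + 16*d^3 - 9*d^2 - 6*d + 2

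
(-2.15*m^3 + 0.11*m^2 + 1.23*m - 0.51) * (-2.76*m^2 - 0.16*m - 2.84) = 5.934*m^5 + 0.0404*m^4 + 2.6936*m^3 + 0.8984*m^2 - 3.4116*m + 1.4484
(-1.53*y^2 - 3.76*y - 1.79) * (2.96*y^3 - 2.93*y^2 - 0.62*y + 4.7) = -4.5288*y^5 - 6.6467*y^4 + 6.667*y^3 + 0.3849*y^2 - 16.5622*y - 8.413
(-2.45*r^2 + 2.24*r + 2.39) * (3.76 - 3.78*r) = 9.261*r^3 - 17.6792*r^2 - 0.611800000000001*r + 8.9864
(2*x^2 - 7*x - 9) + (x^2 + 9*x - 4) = 3*x^2 + 2*x - 13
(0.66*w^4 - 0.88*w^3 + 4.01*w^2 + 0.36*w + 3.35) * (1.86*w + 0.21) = 1.2276*w^5 - 1.4982*w^4 + 7.2738*w^3 + 1.5117*w^2 + 6.3066*w + 0.7035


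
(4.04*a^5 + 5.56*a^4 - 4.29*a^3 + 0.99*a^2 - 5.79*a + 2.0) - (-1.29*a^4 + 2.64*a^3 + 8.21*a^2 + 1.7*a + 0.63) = 4.04*a^5 + 6.85*a^4 - 6.93*a^3 - 7.22*a^2 - 7.49*a + 1.37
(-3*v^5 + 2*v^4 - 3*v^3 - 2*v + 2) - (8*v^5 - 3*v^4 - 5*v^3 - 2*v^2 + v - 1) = -11*v^5 + 5*v^4 + 2*v^3 + 2*v^2 - 3*v + 3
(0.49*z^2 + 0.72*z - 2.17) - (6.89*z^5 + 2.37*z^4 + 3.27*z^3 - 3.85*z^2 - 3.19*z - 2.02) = -6.89*z^5 - 2.37*z^4 - 3.27*z^3 + 4.34*z^2 + 3.91*z - 0.15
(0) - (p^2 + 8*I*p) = -p^2 - 8*I*p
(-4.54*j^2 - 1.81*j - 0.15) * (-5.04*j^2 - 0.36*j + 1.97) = 22.8816*j^4 + 10.7568*j^3 - 7.5362*j^2 - 3.5117*j - 0.2955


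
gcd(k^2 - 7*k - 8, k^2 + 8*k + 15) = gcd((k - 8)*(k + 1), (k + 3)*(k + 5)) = 1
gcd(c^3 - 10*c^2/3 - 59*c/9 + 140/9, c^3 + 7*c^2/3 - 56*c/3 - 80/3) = c - 4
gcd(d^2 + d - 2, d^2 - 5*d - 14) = d + 2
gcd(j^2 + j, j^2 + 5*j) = j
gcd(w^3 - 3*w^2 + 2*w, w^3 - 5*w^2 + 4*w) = w^2 - w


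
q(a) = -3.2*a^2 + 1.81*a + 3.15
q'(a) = 1.81 - 6.4*a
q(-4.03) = -56.12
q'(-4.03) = 27.60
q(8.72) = -224.39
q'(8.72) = -54.00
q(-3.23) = -36.08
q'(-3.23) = 22.48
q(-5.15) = -91.04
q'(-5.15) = 34.77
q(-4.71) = -76.36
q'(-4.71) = 31.95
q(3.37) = -27.09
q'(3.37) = -19.76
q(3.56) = -30.96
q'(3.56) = -20.97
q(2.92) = -18.85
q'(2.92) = -16.88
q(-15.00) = -744.00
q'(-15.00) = 97.81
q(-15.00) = -744.00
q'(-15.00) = 97.81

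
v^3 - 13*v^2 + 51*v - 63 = (v - 7)*(v - 3)^2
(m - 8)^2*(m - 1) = m^3 - 17*m^2 + 80*m - 64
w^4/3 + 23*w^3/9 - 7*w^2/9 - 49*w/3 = w*(w/3 + 1)*(w - 7/3)*(w + 7)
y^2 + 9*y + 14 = (y + 2)*(y + 7)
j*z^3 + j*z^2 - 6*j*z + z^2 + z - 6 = (z - 2)*(z + 3)*(j*z + 1)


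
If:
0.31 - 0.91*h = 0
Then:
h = 0.34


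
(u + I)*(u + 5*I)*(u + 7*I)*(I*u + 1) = I*u^4 - 12*u^3 - 34*I*u^2 - 12*u - 35*I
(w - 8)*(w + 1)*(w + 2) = w^3 - 5*w^2 - 22*w - 16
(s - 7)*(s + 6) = s^2 - s - 42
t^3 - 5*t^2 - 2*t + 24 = (t - 4)*(t - 3)*(t + 2)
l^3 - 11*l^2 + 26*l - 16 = (l - 8)*(l - 2)*(l - 1)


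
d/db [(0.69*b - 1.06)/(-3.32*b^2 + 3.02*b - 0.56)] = (2.2908*b^2 - 7.0384*b + 2.8148)/(11.0224*b^4 - 20.0528*b^3 + 12.8388*b^2 - 3.3824*b + 0.3136)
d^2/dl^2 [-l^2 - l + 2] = -2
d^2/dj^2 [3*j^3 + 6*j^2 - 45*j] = 18*j + 12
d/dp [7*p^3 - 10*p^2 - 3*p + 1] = 21*p^2 - 20*p - 3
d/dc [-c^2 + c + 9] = 1 - 2*c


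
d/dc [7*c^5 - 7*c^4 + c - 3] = 35*c^4 - 28*c^3 + 1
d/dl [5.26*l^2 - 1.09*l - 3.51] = 10.52*l - 1.09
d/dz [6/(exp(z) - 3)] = -6*exp(z)/(exp(z) - 3)^2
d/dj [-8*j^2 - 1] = -16*j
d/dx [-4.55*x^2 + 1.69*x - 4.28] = 1.69 - 9.1*x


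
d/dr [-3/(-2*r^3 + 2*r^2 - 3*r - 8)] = 3*(-6*r^2 + 4*r - 3)/(2*r^3 - 2*r^2 + 3*r + 8)^2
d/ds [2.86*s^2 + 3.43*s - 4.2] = 5.72*s + 3.43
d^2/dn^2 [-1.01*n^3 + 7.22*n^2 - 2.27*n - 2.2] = 14.44 - 6.06*n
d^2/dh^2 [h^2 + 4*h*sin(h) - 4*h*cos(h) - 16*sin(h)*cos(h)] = 4*sqrt(2)*h*cos(h + pi/4) + 32*sin(2*h) + 8*sqrt(2)*sin(h + pi/4) + 2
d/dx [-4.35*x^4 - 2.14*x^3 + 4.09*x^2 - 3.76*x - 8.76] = -17.4*x^3 - 6.42*x^2 + 8.18*x - 3.76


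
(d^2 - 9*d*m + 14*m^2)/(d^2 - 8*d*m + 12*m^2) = (d - 7*m)/(d - 6*m)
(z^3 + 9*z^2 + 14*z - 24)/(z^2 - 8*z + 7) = (z^2 + 10*z + 24)/(z - 7)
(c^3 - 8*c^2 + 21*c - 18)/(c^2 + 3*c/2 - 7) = 2*(c^2 - 6*c + 9)/(2*c + 7)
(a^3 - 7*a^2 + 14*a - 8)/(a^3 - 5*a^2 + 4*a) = (a - 2)/a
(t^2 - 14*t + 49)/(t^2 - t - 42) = (t - 7)/(t + 6)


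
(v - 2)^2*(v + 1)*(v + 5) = v^4 + 2*v^3 - 15*v^2 + 4*v + 20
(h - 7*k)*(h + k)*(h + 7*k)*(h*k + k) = h^4*k + h^3*k^2 + h^3*k - 49*h^2*k^3 + h^2*k^2 - 49*h*k^4 - 49*h*k^3 - 49*k^4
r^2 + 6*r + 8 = (r + 2)*(r + 4)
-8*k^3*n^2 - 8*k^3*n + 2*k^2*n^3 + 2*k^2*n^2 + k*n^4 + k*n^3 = n*(-2*k + n)*(4*k + n)*(k*n + k)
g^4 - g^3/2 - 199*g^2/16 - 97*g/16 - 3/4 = (g - 4)*(g + 1/4)^2*(g + 3)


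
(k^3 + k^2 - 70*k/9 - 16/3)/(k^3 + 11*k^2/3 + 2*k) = (k - 8/3)/k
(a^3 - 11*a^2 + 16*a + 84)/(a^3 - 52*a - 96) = (a^2 - 13*a + 42)/(a^2 - 2*a - 48)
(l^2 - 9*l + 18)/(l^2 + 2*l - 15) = (l - 6)/(l + 5)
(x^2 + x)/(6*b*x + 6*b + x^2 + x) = x/(6*b + x)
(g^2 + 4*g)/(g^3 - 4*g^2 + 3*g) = (g + 4)/(g^2 - 4*g + 3)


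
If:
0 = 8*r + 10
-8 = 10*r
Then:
No Solution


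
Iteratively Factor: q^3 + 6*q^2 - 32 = (q + 4)*(q^2 + 2*q - 8) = (q + 4)^2*(q - 2)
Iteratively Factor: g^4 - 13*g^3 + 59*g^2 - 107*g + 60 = (g - 3)*(g^3 - 10*g^2 + 29*g - 20) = (g - 3)*(g - 1)*(g^2 - 9*g + 20) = (g - 4)*(g - 3)*(g - 1)*(g - 5)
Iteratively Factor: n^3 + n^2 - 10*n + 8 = (n - 2)*(n^2 + 3*n - 4) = (n - 2)*(n - 1)*(n + 4)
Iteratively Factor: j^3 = (j)*(j^2) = j^2*(j)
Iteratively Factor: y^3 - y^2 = (y)*(y^2 - y) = y^2*(y - 1)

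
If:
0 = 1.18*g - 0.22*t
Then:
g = 0.186440677966102*t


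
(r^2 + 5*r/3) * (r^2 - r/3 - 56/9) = r^4 + 4*r^3/3 - 61*r^2/9 - 280*r/27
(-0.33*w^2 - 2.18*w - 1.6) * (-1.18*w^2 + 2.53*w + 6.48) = 0.3894*w^4 + 1.7375*w^3 - 5.7658*w^2 - 18.1744*w - 10.368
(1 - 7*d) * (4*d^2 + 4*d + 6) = -28*d^3 - 24*d^2 - 38*d + 6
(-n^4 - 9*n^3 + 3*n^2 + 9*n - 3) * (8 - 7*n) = 7*n^5 + 55*n^4 - 93*n^3 - 39*n^2 + 93*n - 24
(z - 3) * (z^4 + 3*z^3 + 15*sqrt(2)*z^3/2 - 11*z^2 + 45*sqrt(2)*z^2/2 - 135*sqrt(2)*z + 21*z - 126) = z^5 + 15*sqrt(2)*z^4/2 - 20*z^3 - 405*sqrt(2)*z^2/2 + 54*z^2 - 189*z + 405*sqrt(2)*z + 378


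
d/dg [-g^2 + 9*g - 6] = 9 - 2*g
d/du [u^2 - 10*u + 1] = 2*u - 10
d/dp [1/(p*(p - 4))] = 2*(2 - p)/(p^2*(p^2 - 8*p + 16))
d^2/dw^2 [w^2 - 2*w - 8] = 2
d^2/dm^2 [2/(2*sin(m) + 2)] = (2 - sin(m))/(sin(m) + 1)^2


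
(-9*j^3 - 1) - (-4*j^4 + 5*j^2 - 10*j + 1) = 4*j^4 - 9*j^3 - 5*j^2 + 10*j - 2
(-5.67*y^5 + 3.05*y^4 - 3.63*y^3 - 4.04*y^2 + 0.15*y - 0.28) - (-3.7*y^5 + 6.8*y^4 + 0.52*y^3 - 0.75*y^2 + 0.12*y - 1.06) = -1.97*y^5 - 3.75*y^4 - 4.15*y^3 - 3.29*y^2 + 0.03*y + 0.78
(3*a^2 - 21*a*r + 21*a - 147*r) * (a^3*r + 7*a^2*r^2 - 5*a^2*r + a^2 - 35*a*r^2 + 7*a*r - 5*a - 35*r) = 3*a^5*r + 6*a^4*r + 3*a^4 - 147*a^3*r^3 - 105*a^3*r + 6*a^3 - 294*a^2*r^3 - 147*a^2*r^2 - 105*a^2 + 5145*a*r^3 - 294*a*r^2 + 5145*r^2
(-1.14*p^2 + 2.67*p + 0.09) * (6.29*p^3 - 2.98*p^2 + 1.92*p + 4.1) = -7.1706*p^5 + 20.1915*p^4 - 9.5793*p^3 + 0.1842*p^2 + 11.1198*p + 0.369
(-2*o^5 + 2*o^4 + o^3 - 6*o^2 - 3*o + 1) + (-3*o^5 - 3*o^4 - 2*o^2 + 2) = -5*o^5 - o^4 + o^3 - 8*o^2 - 3*o + 3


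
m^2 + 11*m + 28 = (m + 4)*(m + 7)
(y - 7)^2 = y^2 - 14*y + 49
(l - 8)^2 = l^2 - 16*l + 64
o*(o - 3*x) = o^2 - 3*o*x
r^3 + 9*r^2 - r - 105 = (r - 3)*(r + 5)*(r + 7)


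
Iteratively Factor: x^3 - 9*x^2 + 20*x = (x - 5)*(x^2 - 4*x) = x*(x - 5)*(x - 4)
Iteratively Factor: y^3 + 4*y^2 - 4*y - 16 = (y + 2)*(y^2 + 2*y - 8) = (y - 2)*(y + 2)*(y + 4)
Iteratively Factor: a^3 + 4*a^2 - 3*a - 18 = (a - 2)*(a^2 + 6*a + 9) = (a - 2)*(a + 3)*(a + 3)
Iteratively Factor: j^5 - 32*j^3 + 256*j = (j - 4)*(j^4 + 4*j^3 - 16*j^2 - 64*j) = (j - 4)*(j + 4)*(j^3 - 16*j) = (j - 4)*(j + 4)^2*(j^2 - 4*j) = (j - 4)^2*(j + 4)^2*(j)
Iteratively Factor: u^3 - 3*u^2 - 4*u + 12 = (u - 2)*(u^2 - u - 6) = (u - 3)*(u - 2)*(u + 2)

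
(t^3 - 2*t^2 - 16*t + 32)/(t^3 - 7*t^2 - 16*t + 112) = (t - 2)/(t - 7)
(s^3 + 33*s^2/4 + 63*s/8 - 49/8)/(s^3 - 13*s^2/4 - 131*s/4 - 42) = (2*s^2 + 13*s - 7)/(2*(s^2 - 5*s - 24))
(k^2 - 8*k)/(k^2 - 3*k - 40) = k/(k + 5)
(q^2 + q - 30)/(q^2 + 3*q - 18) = (q - 5)/(q - 3)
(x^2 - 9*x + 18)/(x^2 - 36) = (x - 3)/(x + 6)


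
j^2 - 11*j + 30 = (j - 6)*(j - 5)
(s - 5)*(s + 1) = s^2 - 4*s - 5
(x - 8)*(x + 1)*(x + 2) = x^3 - 5*x^2 - 22*x - 16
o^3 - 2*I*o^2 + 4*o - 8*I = (o - 2*I)^2*(o + 2*I)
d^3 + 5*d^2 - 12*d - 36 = (d - 3)*(d + 2)*(d + 6)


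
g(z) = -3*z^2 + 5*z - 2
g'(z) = 5 - 6*z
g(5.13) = -55.30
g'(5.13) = -25.78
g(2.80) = -11.52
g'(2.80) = -11.80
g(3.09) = -15.19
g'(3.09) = -13.54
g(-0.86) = -8.52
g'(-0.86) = 10.16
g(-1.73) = -19.63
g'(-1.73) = 15.38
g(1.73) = -2.33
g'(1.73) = -5.38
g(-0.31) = -3.84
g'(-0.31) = 6.86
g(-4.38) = -81.45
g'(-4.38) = 31.28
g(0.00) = -2.00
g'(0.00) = 5.00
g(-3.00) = -44.00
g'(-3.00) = 23.00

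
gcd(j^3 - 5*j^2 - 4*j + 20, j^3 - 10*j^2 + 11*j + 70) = j^2 - 3*j - 10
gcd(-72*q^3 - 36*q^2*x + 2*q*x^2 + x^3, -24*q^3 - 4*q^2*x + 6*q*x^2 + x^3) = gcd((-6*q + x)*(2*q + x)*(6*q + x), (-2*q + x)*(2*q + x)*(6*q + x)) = 12*q^2 + 8*q*x + x^2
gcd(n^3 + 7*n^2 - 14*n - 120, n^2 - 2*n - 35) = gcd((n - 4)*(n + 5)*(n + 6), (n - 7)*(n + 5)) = n + 5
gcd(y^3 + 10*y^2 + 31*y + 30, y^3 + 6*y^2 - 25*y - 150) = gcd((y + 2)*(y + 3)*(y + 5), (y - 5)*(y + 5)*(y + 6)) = y + 5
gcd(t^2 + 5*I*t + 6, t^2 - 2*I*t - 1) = t - I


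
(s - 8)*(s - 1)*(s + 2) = s^3 - 7*s^2 - 10*s + 16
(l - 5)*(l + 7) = l^2 + 2*l - 35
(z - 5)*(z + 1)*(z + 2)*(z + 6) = z^4 + 4*z^3 - 25*z^2 - 88*z - 60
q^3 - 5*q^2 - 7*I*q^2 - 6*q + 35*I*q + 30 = (q - 5)*(q - 6*I)*(q - I)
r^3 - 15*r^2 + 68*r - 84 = (r - 7)*(r - 6)*(r - 2)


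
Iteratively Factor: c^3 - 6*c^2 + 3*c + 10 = (c - 5)*(c^2 - c - 2) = (c - 5)*(c + 1)*(c - 2)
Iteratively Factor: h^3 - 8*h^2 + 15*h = (h - 3)*(h^2 - 5*h) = (h - 5)*(h - 3)*(h)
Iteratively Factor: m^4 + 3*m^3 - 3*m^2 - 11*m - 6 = (m + 1)*(m^3 + 2*m^2 - 5*m - 6) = (m + 1)*(m + 3)*(m^2 - m - 2) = (m + 1)^2*(m + 3)*(m - 2)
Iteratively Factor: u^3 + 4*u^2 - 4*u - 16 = (u - 2)*(u^2 + 6*u + 8) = (u - 2)*(u + 4)*(u + 2)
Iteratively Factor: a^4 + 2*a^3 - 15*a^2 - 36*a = (a + 3)*(a^3 - a^2 - 12*a) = a*(a + 3)*(a^2 - a - 12) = a*(a + 3)^2*(a - 4)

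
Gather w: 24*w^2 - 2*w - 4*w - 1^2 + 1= 24*w^2 - 6*w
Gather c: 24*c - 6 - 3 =24*c - 9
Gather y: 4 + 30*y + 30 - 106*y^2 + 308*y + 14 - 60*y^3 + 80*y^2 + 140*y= -60*y^3 - 26*y^2 + 478*y + 48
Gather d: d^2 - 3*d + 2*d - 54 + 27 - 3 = d^2 - d - 30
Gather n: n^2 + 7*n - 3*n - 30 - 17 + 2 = n^2 + 4*n - 45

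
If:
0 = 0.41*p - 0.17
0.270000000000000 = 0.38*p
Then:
No Solution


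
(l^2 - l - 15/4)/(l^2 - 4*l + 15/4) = (2*l + 3)/(2*l - 3)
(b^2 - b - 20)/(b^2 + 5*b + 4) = (b - 5)/(b + 1)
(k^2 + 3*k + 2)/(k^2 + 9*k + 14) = (k + 1)/(k + 7)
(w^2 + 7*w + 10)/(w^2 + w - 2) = (w + 5)/(w - 1)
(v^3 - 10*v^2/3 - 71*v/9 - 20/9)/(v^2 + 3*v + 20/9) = (3*v^2 - 14*v - 5)/(3*v + 5)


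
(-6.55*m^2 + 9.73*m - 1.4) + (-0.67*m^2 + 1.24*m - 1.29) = -7.22*m^2 + 10.97*m - 2.69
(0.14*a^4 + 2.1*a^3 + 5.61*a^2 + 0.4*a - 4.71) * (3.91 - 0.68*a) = -0.0952*a^5 - 0.8806*a^4 + 4.3962*a^3 + 21.6631*a^2 + 4.7668*a - 18.4161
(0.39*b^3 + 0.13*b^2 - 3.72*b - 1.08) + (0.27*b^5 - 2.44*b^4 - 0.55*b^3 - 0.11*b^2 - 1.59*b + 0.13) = 0.27*b^5 - 2.44*b^4 - 0.16*b^3 + 0.02*b^2 - 5.31*b - 0.95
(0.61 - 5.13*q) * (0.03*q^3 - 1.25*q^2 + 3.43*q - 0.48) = -0.1539*q^4 + 6.4308*q^3 - 18.3584*q^2 + 4.5547*q - 0.2928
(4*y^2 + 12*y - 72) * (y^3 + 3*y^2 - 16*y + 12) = 4*y^5 + 24*y^4 - 100*y^3 - 360*y^2 + 1296*y - 864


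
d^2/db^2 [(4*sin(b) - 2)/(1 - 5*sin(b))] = 6*(-5*sin(b)^2 - sin(b) + 10)/(5*sin(b) - 1)^3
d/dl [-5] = 0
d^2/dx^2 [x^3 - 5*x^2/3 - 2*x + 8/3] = 6*x - 10/3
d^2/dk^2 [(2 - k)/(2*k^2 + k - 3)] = 2*(-(k - 2)*(4*k + 1)^2 + 3*(2*k - 1)*(2*k^2 + k - 3))/(2*k^2 + k - 3)^3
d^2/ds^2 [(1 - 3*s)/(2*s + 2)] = 4/(s + 1)^3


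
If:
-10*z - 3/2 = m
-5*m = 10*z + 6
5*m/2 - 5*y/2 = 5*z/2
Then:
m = -9/8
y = -87/80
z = -3/80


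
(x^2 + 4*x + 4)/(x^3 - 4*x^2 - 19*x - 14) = (x + 2)/(x^2 - 6*x - 7)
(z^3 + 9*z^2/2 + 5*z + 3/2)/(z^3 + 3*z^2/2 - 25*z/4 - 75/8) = 4*(2*z^3 + 9*z^2 + 10*z + 3)/(8*z^3 + 12*z^2 - 50*z - 75)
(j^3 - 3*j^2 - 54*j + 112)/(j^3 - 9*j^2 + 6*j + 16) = (j + 7)/(j + 1)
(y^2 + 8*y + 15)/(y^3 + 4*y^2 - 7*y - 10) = (y + 3)/(y^2 - y - 2)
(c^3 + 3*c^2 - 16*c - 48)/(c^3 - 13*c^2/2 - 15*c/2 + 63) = 2*(c^2 - 16)/(2*c^2 - 19*c + 42)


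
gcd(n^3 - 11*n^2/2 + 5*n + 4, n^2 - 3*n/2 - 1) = n^2 - 3*n/2 - 1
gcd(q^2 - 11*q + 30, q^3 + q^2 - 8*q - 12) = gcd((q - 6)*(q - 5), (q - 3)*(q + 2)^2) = 1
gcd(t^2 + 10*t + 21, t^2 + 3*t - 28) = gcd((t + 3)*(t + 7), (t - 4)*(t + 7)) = t + 7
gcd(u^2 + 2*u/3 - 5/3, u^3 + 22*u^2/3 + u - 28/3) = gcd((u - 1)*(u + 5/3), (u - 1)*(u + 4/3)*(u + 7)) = u - 1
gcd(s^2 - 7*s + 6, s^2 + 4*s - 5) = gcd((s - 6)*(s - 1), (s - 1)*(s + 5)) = s - 1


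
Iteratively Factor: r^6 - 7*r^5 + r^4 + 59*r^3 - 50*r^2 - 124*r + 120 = (r + 2)*(r^5 - 9*r^4 + 19*r^3 + 21*r^2 - 92*r + 60) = (r - 2)*(r + 2)*(r^4 - 7*r^3 + 5*r^2 + 31*r - 30) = (r - 5)*(r - 2)*(r + 2)*(r^3 - 2*r^2 - 5*r + 6) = (r - 5)*(r - 2)*(r + 2)^2*(r^2 - 4*r + 3) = (r - 5)*(r - 2)*(r - 1)*(r + 2)^2*(r - 3)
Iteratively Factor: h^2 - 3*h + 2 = (h - 2)*(h - 1)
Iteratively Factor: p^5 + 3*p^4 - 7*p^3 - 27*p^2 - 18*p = (p + 1)*(p^4 + 2*p^3 - 9*p^2 - 18*p) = (p + 1)*(p + 3)*(p^3 - p^2 - 6*p) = (p - 3)*(p + 1)*(p + 3)*(p^2 + 2*p) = p*(p - 3)*(p + 1)*(p + 3)*(p + 2)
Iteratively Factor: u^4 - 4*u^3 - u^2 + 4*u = (u)*(u^3 - 4*u^2 - u + 4) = u*(u + 1)*(u^2 - 5*u + 4) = u*(u - 1)*(u + 1)*(u - 4)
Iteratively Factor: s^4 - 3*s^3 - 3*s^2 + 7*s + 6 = (s - 2)*(s^3 - s^2 - 5*s - 3) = (s - 2)*(s + 1)*(s^2 - 2*s - 3) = (s - 3)*(s - 2)*(s + 1)*(s + 1)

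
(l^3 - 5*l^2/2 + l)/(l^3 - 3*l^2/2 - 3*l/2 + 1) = l/(l + 1)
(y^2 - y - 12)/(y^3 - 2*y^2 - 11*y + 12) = 1/(y - 1)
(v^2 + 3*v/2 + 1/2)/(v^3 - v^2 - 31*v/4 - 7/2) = 2*(v + 1)/(2*v^2 - 3*v - 14)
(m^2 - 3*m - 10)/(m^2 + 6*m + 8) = (m - 5)/(m + 4)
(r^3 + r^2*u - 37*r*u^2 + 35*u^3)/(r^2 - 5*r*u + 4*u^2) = (r^2 + 2*r*u - 35*u^2)/(r - 4*u)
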